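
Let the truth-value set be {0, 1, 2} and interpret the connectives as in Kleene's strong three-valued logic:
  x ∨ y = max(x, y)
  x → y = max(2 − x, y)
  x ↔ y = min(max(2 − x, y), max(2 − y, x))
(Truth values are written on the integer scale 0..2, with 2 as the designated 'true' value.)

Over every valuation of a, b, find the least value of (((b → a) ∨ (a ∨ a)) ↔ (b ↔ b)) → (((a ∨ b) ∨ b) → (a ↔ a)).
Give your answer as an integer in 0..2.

1

Take a = 1, b = 0:
b → a = 0 → 1 = 2
a ∨ a = 1 ∨ 1 = 1
(b → a) ∨ (a ∨ a) = 2 ∨ 1 = 2
b ↔ b = 0 ↔ 0 = 2
((b → a) ∨ (a ∨ a)) ↔ (b ↔ b) = 2 ↔ 2 = 2
a ∨ b = 1 ∨ 0 = 1
(a ∨ b) ∨ b = 1 ∨ 0 = 1
a ↔ a = 1 ↔ 1 = 1
((a ∨ b) ∨ b) → (a ↔ a) = 1 → 1 = 1
(((b → a) ∨ (a ∨ a)) ↔ (b ↔ b)) → (((a ∨ b) ∨ b) → (a ↔ a)) = 2 → 1 = 1
No assignment yields a value below 1, so this is the minimum.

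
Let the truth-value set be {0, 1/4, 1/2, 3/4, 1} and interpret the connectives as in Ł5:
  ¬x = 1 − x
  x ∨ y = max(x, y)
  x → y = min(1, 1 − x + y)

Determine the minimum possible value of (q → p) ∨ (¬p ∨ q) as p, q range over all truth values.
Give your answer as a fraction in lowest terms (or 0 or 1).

Take p = 1/4, q = 1/2:
q → p = 1/2 → 1/4 = 3/4
¬p = ¬1/4 = 3/4
¬p ∨ q = 3/4 ∨ 1/2 = 3/4
(q → p) ∨ (¬p ∨ q) = 3/4 ∨ 3/4 = 3/4
No assignment yields a value below 3/4, so this is the minimum.

3/4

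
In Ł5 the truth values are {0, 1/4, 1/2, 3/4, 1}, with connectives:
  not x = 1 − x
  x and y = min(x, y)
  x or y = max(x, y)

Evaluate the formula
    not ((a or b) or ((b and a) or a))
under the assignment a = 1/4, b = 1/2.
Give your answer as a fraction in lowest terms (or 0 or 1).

a or b = 1/4 or 1/2 = 1/2
b and a = 1/2 and 1/4 = 1/4
(b and a) or a = 1/4 or 1/4 = 1/4
(a or b) or ((b and a) or a) = 1/2 or 1/4 = 1/2
not ((a or b) or ((b and a) or a)) = not 1/2 = 1/2

1/2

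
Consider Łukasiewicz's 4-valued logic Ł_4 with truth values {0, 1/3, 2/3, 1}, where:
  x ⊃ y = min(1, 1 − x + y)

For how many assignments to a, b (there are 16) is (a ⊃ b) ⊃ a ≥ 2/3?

9

a = 0, b = 0 ↦ 0  <
a = 0, b = 1/3 ↦ 0  <
a = 0, b = 2/3 ↦ 0  <
a = 0, b = 1 ↦ 0  <
a = 1/3, b = 0 ↦ 2/3  ≥
a = 1/3, b = 1/3 ↦ 1/3  <
a = 1/3, b = 2/3 ↦ 1/3  <
a = 1/3, b = 1 ↦ 1/3  <
a = 2/3, b = 0 ↦ 1  ≥
a = 2/3, b = 1/3 ↦ 1  ≥
a = 2/3, b = 2/3 ↦ 2/3  ≥
a = 2/3, b = 1 ↦ 2/3  ≥
a = 1, b = 0 ↦ 1  ≥
a = 1, b = 1/3 ↦ 1  ≥
a = 1, b = 2/3 ↦ 1  ≥
a = 1, b = 1 ↦ 1  ≥
So 9 of the 16 assignments meet the threshold.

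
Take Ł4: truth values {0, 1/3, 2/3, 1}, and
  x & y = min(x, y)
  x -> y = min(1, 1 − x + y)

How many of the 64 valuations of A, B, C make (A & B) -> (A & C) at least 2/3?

59

value 1: 50 assignments (counts)
value 2/3: 9 assignments (counts)
value 1/3: 4 assignments
value 0: 1 assignment
So 59 of the 64 assignments meet the threshold.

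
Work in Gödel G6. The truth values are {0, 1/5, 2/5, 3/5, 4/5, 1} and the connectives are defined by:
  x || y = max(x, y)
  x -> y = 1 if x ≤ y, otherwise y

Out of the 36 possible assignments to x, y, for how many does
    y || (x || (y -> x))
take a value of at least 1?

value 1: 26 assignments (counts)
value 4/5: 4 assignments
value 3/5: 3 assignments
value 2/5: 2 assignments
value 1/5: 1 assignment
So 26 of the 36 assignments meet the threshold.

26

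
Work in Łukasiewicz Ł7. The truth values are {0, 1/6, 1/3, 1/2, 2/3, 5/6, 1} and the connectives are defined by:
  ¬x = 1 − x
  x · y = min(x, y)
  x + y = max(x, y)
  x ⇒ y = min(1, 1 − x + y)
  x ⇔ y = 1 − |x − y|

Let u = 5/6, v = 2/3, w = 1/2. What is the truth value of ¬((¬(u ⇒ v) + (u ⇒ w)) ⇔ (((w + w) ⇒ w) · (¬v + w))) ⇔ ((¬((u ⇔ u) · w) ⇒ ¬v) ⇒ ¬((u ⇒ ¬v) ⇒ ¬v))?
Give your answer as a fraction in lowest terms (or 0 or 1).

u ⇒ v = 5/6 ⇒ 2/3 = 5/6
¬(u ⇒ v) = ¬5/6 = 1/6
u ⇒ w = 5/6 ⇒ 1/2 = 2/3
¬(u ⇒ v) + (u ⇒ w) = 1/6 + 2/3 = 2/3
w + w = 1/2 + 1/2 = 1/2
(w + w) ⇒ w = 1/2 ⇒ 1/2 = 1
¬v = ¬2/3 = 1/3
¬v + w = 1/3 + 1/2 = 1/2
((w + w) ⇒ w) · (¬v + w) = 1 · 1/2 = 1/2
(¬(u ⇒ v) + (u ⇒ w)) ⇔ (((w + w) ⇒ w) · (¬v + w)) = 2/3 ⇔ 1/2 = 5/6
¬((¬(u ⇒ v) + (u ⇒ w)) ⇔ (((w + w) ⇒ w) · (¬v + w))) = ¬5/6 = 1/6
u ⇔ u = 5/6 ⇔ 5/6 = 1
(u ⇔ u) · w = 1 · 1/2 = 1/2
¬((u ⇔ u) · w) = ¬1/2 = 1/2
¬v = ¬2/3 = 1/3
¬((u ⇔ u) · w) ⇒ ¬v = 1/2 ⇒ 1/3 = 5/6
¬v = ¬2/3 = 1/3
u ⇒ ¬v = 5/6 ⇒ 1/3 = 1/2
¬v = ¬2/3 = 1/3
(u ⇒ ¬v) ⇒ ¬v = 1/2 ⇒ 1/3 = 5/6
¬((u ⇒ ¬v) ⇒ ¬v) = ¬5/6 = 1/6
(¬((u ⇔ u) · w) ⇒ ¬v) ⇒ ¬((u ⇒ ¬v) ⇒ ¬v) = 5/6 ⇒ 1/6 = 1/3
¬((¬(u ⇒ v) + (u ⇒ w)) ⇔ (((w + w) ⇒ w) · (¬v + w))) ⇔ ((¬((u ⇔ u) · w) ⇒ ¬v) ⇒ ¬((u ⇒ ¬v) ⇒ ¬v)) = 1/6 ⇔ 1/3 = 5/6

5/6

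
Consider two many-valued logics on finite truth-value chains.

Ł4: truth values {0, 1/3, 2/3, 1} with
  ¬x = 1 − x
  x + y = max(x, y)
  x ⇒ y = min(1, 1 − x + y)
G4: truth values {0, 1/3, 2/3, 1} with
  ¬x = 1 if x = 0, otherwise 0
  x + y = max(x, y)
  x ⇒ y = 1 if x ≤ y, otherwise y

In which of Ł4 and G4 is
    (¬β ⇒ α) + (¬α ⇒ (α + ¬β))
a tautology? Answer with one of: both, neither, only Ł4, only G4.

only G4

In Ł4: at α = 0, β = 1/3 the value is 2/3 — not a tautology.
In G4: every assignment gives 1 — tautology.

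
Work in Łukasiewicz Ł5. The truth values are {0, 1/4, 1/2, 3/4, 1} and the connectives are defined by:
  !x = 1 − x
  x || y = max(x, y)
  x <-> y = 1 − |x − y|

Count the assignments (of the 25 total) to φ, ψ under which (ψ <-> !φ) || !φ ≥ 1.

9

value 1: 9 assignments (counts)
value 3/4: 9 assignments
value 1/2: 4 assignments
value 1/4: 2 assignments
value 0: 1 assignment
So 9 of the 25 assignments meet the threshold.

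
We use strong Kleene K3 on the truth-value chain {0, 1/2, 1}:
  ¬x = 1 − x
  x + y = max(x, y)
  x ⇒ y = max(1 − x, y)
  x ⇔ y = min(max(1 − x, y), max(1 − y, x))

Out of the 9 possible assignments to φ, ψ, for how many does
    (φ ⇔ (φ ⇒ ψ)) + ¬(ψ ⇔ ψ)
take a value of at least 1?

φ = 0, ψ = 0 ↦ 0  <
φ = 0, ψ = 1/2 ↦ 1/2  <
φ = 0, ψ = 1 ↦ 0  <
φ = 1/2, ψ = 0 ↦ 1/2  <
φ = 1/2, ψ = 1/2 ↦ 1/2  <
φ = 1/2, ψ = 1 ↦ 1/2  <
φ = 1, ψ = 0 ↦ 0  <
φ = 1, ψ = 1/2 ↦ 1/2  <
φ = 1, ψ = 1 ↦ 1  ≥
So 1 of the 9 assignments meets the threshold.

1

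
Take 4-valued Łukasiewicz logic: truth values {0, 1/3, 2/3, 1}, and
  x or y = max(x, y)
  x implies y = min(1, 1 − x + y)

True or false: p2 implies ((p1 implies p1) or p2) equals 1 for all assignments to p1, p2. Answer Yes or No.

p1 = 0, p2 = 0 ↦ 1
p1 = 0, p2 = 1/3 ↦ 1
p1 = 0, p2 = 2/3 ↦ 1
p1 = 0, p2 = 1 ↦ 1
p1 = 1/3, p2 = 0 ↦ 1
p1 = 1/3, p2 = 1/3 ↦ 1
p1 = 1/3, p2 = 2/3 ↦ 1
p1 = 1/3, p2 = 1 ↦ 1
p1 = 2/3, p2 = 0 ↦ 1
p1 = 2/3, p2 = 1/3 ↦ 1
p1 = 2/3, p2 = 2/3 ↦ 1
p1 = 2/3, p2 = 1 ↦ 1
p1 = 1, p2 = 0 ↦ 1
p1 = 1, p2 = 1/3 ↦ 1
p1 = 1, p2 = 2/3 ↦ 1
p1 = 1, p2 = 1 ↦ 1
Every assignment gives a value ≥ 1.

Yes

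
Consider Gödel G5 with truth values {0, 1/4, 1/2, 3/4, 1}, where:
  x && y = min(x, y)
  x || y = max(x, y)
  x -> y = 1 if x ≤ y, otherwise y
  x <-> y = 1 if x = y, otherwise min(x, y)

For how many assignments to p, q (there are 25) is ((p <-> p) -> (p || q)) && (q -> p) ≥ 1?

value 1: 5 assignments (counts)
value 3/4: 5 assignments
value 1/2: 5 assignments
value 1/4: 5 assignments
value 0: 5 assignments
So 5 of the 25 assignments meet the threshold.

5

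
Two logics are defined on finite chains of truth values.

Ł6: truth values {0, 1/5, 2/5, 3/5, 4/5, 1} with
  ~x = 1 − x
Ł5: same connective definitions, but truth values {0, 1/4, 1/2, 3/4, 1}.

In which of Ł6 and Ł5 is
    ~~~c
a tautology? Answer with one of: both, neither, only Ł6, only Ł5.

In Ł6: at c = 1/5 the value is 4/5 — not a tautology.
In Ł5: at c = 1/4 the value is 3/4 — not a tautology.

neither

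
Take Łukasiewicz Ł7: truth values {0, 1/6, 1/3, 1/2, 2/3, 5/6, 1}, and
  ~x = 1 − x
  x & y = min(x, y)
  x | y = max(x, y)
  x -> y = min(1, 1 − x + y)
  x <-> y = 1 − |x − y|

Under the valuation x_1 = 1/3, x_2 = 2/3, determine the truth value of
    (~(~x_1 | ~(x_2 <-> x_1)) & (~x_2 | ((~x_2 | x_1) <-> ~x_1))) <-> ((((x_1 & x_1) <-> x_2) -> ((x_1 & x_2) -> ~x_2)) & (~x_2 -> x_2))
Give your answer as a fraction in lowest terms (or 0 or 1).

1/3

~x_1 = ~1/3 = 2/3
x_2 <-> x_1 = 2/3 <-> 1/3 = 2/3
~(x_2 <-> x_1) = ~2/3 = 1/3
~x_1 | ~(x_2 <-> x_1) = 2/3 | 1/3 = 2/3
~(~x_1 | ~(x_2 <-> x_1)) = ~2/3 = 1/3
~x_2 = ~2/3 = 1/3
~x_2 = ~2/3 = 1/3
~x_2 | x_1 = 1/3 | 1/3 = 1/3
~x_1 = ~1/3 = 2/3
(~x_2 | x_1) <-> ~x_1 = 1/3 <-> 2/3 = 2/3
~x_2 | ((~x_2 | x_1) <-> ~x_1) = 1/3 | 2/3 = 2/3
~(~x_1 | ~(x_2 <-> x_1)) & (~x_2 | ((~x_2 | x_1) <-> ~x_1)) = 1/3 & 2/3 = 1/3
x_1 & x_1 = 1/3 & 1/3 = 1/3
(x_1 & x_1) <-> x_2 = 1/3 <-> 2/3 = 2/3
x_1 & x_2 = 1/3 & 2/3 = 1/3
~x_2 = ~2/3 = 1/3
(x_1 & x_2) -> ~x_2 = 1/3 -> 1/3 = 1
((x_1 & x_1) <-> x_2) -> ((x_1 & x_2) -> ~x_2) = 2/3 -> 1 = 1
~x_2 = ~2/3 = 1/3
~x_2 -> x_2 = 1/3 -> 2/3 = 1
(((x_1 & x_1) <-> x_2) -> ((x_1 & x_2) -> ~x_2)) & (~x_2 -> x_2) = 1 & 1 = 1
(~(~x_1 | ~(x_2 <-> x_1)) & (~x_2 | ((~x_2 | x_1) <-> ~x_1))) <-> ((((x_1 & x_1) <-> x_2) -> ((x_1 & x_2) -> ~x_2)) & (~x_2 -> x_2)) = 1/3 <-> 1 = 1/3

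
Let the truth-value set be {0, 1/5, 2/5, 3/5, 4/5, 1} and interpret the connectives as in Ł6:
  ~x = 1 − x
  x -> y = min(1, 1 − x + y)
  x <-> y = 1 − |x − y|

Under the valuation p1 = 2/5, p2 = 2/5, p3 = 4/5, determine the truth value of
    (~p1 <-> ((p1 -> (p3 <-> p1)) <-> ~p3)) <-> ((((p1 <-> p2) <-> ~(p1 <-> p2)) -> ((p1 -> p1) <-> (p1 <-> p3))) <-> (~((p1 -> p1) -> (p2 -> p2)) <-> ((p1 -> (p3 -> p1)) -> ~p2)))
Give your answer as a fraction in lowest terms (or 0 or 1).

4/5

~p1 = ~2/5 = 3/5
p3 <-> p1 = 4/5 <-> 2/5 = 3/5
p1 -> (p3 <-> p1) = 2/5 -> 3/5 = 1
~p3 = ~4/5 = 1/5
(p1 -> (p3 <-> p1)) <-> ~p3 = 1 <-> 1/5 = 1/5
~p1 <-> ((p1 -> (p3 <-> p1)) <-> ~p3) = 3/5 <-> 1/5 = 3/5
p1 <-> p2 = 2/5 <-> 2/5 = 1
p1 <-> p2 = 2/5 <-> 2/5 = 1
~(p1 <-> p2) = ~1 = 0
(p1 <-> p2) <-> ~(p1 <-> p2) = 1 <-> 0 = 0
p1 -> p1 = 2/5 -> 2/5 = 1
p1 <-> p3 = 2/5 <-> 4/5 = 3/5
(p1 -> p1) <-> (p1 <-> p3) = 1 <-> 3/5 = 3/5
((p1 <-> p2) <-> ~(p1 <-> p2)) -> ((p1 -> p1) <-> (p1 <-> p3)) = 0 -> 3/5 = 1
p1 -> p1 = 2/5 -> 2/5 = 1
p2 -> p2 = 2/5 -> 2/5 = 1
(p1 -> p1) -> (p2 -> p2) = 1 -> 1 = 1
~((p1 -> p1) -> (p2 -> p2)) = ~1 = 0
p3 -> p1 = 4/5 -> 2/5 = 3/5
p1 -> (p3 -> p1) = 2/5 -> 3/5 = 1
~p2 = ~2/5 = 3/5
(p1 -> (p3 -> p1)) -> ~p2 = 1 -> 3/5 = 3/5
~((p1 -> p1) -> (p2 -> p2)) <-> ((p1 -> (p3 -> p1)) -> ~p2) = 0 <-> 3/5 = 2/5
(((p1 <-> p2) <-> ~(p1 <-> p2)) -> ((p1 -> p1) <-> (p1 <-> p3))) <-> (~((p1 -> p1) -> (p2 -> p2)) <-> ((p1 -> (p3 -> p1)) -> ~p2)) = 1 <-> 2/5 = 2/5
(~p1 <-> ((p1 -> (p3 <-> p1)) <-> ~p3)) <-> ((((p1 <-> p2) <-> ~(p1 <-> p2)) -> ((p1 -> p1) <-> (p1 <-> p3))) <-> (~((p1 -> p1) -> (p2 -> p2)) <-> ((p1 -> (p3 -> p1)) -> ~p2))) = 3/5 <-> 2/5 = 4/5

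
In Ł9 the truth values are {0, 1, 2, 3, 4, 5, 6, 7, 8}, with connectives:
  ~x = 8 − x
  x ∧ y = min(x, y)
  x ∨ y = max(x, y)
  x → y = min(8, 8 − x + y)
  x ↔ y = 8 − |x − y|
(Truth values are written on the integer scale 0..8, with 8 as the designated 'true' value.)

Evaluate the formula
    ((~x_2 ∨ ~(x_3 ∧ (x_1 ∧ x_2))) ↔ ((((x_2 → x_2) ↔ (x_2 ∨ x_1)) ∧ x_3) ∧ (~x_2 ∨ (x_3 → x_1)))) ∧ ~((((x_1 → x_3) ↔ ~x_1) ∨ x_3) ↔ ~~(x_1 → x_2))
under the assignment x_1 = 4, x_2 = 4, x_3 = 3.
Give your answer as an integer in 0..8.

3

~x_2 = ~4 = 4
x_1 ∧ x_2 = 4 ∧ 4 = 4
x_3 ∧ (x_1 ∧ x_2) = 3 ∧ 4 = 3
~(x_3 ∧ (x_1 ∧ x_2)) = ~3 = 5
~x_2 ∨ ~(x_3 ∧ (x_1 ∧ x_2)) = 4 ∨ 5 = 5
x_2 → x_2 = 4 → 4 = 8
x_2 ∨ x_1 = 4 ∨ 4 = 4
(x_2 → x_2) ↔ (x_2 ∨ x_1) = 8 ↔ 4 = 4
((x_2 → x_2) ↔ (x_2 ∨ x_1)) ∧ x_3 = 4 ∧ 3 = 3
~x_2 = ~4 = 4
x_3 → x_1 = 3 → 4 = 8
~x_2 ∨ (x_3 → x_1) = 4 ∨ 8 = 8
(((x_2 → x_2) ↔ (x_2 ∨ x_1)) ∧ x_3) ∧ (~x_2 ∨ (x_3 → x_1)) = 3 ∧ 8 = 3
(~x_2 ∨ ~(x_3 ∧ (x_1 ∧ x_2))) ↔ ((((x_2 → x_2) ↔ (x_2 ∨ x_1)) ∧ x_3) ∧ (~x_2 ∨ (x_3 → x_1))) = 5 ↔ 3 = 6
x_1 → x_3 = 4 → 3 = 7
~x_1 = ~4 = 4
(x_1 → x_3) ↔ ~x_1 = 7 ↔ 4 = 5
((x_1 → x_3) ↔ ~x_1) ∨ x_3 = 5 ∨ 3 = 5
x_1 → x_2 = 4 → 4 = 8
~(x_1 → x_2) = ~8 = 0
~~(x_1 → x_2) = ~0 = 8
(((x_1 → x_3) ↔ ~x_1) ∨ x_3) ↔ ~~(x_1 → x_2) = 5 ↔ 8 = 5
~((((x_1 → x_3) ↔ ~x_1) ∨ x_3) ↔ ~~(x_1 → x_2)) = ~5 = 3
((~x_2 ∨ ~(x_3 ∧ (x_1 ∧ x_2))) ↔ ((((x_2 → x_2) ↔ (x_2 ∨ x_1)) ∧ x_3) ∧ (~x_2 ∨ (x_3 → x_1)))) ∧ ~((((x_1 → x_3) ↔ ~x_1) ∨ x_3) ↔ ~~(x_1 → x_2)) = 6 ∧ 3 = 3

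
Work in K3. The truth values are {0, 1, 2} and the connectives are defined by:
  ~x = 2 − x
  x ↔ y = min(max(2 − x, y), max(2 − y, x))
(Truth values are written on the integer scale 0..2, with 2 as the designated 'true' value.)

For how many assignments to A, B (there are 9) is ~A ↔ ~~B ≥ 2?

A = 0, B = 0 ↦ 0  <
A = 0, B = 1 ↦ 1  <
A = 0, B = 2 ↦ 2  ≥
A = 1, B = 0 ↦ 1  <
A = 1, B = 1 ↦ 1  <
A = 1, B = 2 ↦ 1  <
A = 2, B = 0 ↦ 2  ≥
A = 2, B = 1 ↦ 1  <
A = 2, B = 2 ↦ 0  <
So 2 of the 9 assignments meet the threshold.

2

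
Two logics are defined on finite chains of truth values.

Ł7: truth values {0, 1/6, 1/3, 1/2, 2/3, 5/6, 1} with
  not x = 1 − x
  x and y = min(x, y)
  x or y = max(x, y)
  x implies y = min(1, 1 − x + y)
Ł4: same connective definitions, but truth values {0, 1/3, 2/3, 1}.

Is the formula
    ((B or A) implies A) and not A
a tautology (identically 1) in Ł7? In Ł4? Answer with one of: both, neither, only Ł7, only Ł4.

neither

In Ł7: at A = 0, B = 1/6 the value is 5/6 — not a tautology.
In Ł4: at A = 0, B = 1/3 the value is 2/3 — not a tautology.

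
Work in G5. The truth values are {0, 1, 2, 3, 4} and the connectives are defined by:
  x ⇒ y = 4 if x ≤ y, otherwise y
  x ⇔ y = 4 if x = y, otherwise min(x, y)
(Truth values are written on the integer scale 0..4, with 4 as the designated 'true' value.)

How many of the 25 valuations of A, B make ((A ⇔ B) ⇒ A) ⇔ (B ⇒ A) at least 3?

13

value 4: 11 assignments (counts)
value 3: 2 assignments (counts)
value 2: 3 assignments
value 1: 4 assignments
value 0: 5 assignments
So 13 of the 25 assignments meet the threshold.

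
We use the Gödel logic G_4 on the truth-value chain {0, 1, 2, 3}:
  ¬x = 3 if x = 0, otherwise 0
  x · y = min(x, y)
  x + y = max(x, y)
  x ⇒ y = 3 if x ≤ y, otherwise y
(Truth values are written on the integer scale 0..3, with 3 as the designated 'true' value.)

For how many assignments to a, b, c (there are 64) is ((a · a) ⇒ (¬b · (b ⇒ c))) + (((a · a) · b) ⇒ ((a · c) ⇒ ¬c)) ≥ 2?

37

value 3: 37 assignments (counts)
value 0: 27 assignments
So 37 of the 64 assignments meet the threshold.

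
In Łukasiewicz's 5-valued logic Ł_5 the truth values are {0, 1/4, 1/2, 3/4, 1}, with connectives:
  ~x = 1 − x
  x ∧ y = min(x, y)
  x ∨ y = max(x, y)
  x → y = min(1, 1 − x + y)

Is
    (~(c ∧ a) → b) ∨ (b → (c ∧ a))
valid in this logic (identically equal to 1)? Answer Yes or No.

No

Counterexample: take a = 0, b = 1/4, c = 0.
c ∧ a = 0 ∧ 0 = 0
~(c ∧ a) = ~0 = 1
~(c ∧ a) → b = 1 → 1/4 = 1/4
c ∧ a = 0 ∧ 0 = 0
b → (c ∧ a) = 1/4 → 0 = 3/4
(~(c ∧ a) → b) ∨ (b → (c ∧ a)) = 1/4 ∨ 3/4 = 3/4
This gives 3/4 ≠ 1.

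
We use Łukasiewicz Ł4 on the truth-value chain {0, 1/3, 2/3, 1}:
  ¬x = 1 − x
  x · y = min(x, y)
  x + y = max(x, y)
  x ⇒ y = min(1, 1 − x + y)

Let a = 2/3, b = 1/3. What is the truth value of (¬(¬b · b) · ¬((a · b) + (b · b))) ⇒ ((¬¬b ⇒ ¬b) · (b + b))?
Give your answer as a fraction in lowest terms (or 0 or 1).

2/3

¬b = ¬1/3 = 2/3
¬b · b = 2/3 · 1/3 = 1/3
¬(¬b · b) = ¬1/3 = 2/3
a · b = 2/3 · 1/3 = 1/3
b · b = 1/3 · 1/3 = 1/3
(a · b) + (b · b) = 1/3 + 1/3 = 1/3
¬((a · b) + (b · b)) = ¬1/3 = 2/3
¬(¬b · b) · ¬((a · b) + (b · b)) = 2/3 · 2/3 = 2/3
¬b = ¬1/3 = 2/3
¬¬b = ¬2/3 = 1/3
¬b = ¬1/3 = 2/3
¬¬b ⇒ ¬b = 1/3 ⇒ 2/3 = 1
b + b = 1/3 + 1/3 = 1/3
(¬¬b ⇒ ¬b) · (b + b) = 1 · 1/3 = 1/3
(¬(¬b · b) · ¬((a · b) + (b · b))) ⇒ ((¬¬b ⇒ ¬b) · (b + b)) = 2/3 ⇒ 1/3 = 2/3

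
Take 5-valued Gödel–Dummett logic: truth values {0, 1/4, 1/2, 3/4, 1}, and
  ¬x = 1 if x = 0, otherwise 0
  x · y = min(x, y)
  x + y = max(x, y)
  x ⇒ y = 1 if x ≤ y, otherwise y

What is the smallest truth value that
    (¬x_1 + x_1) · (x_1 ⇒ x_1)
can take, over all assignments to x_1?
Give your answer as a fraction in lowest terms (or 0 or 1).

Take x_1 = 1/4:
¬x_1 = ¬1/4 = 0
¬x_1 + x_1 = 0 + 1/4 = 1/4
x_1 ⇒ x_1 = 1/4 ⇒ 1/4 = 1
(¬x_1 + x_1) · (x_1 ⇒ x_1) = 1/4 · 1 = 1/4
No assignment yields a value below 1/4, so this is the minimum.

1/4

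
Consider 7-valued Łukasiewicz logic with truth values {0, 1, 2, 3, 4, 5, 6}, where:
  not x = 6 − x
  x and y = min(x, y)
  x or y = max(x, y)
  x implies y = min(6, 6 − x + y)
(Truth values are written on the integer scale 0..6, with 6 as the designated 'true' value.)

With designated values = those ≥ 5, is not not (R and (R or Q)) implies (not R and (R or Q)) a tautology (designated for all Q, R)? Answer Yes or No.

Counterexample: take Q = 0, R = 4.
R or Q = 4 or 0 = 4
R and (R or Q) = 4 and 4 = 4
not (R and (R or Q)) = not 4 = 2
not not (R and (R or Q)) = not 2 = 4
not R = not 4 = 2
R or Q = 4 or 0 = 4
not R and (R or Q) = 2 and 4 = 2
not not (R and (R or Q)) implies (not R and (R or Q)) = 4 implies 2 = 4
This gives 4, which is below 5.

No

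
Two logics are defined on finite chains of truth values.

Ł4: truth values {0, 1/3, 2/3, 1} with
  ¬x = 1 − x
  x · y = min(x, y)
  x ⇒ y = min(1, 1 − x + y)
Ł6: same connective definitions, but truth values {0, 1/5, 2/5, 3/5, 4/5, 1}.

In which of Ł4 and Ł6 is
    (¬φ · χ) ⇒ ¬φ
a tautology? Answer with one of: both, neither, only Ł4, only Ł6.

In Ł4: every assignment gives 1 — tautology.
In Ł6: every assignment gives 1 — tautology.

both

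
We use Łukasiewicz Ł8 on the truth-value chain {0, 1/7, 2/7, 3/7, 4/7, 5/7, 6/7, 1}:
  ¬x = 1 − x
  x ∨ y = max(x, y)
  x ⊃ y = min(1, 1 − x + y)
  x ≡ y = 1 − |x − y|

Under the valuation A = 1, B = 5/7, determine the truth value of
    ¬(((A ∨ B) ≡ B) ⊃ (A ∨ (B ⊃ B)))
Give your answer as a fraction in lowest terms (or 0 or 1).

0

A ∨ B = 1 ∨ 5/7 = 1
(A ∨ B) ≡ B = 1 ≡ 5/7 = 5/7
B ⊃ B = 5/7 ⊃ 5/7 = 1
A ∨ (B ⊃ B) = 1 ∨ 1 = 1
((A ∨ B) ≡ B) ⊃ (A ∨ (B ⊃ B)) = 5/7 ⊃ 1 = 1
¬(((A ∨ B) ≡ B) ⊃ (A ∨ (B ⊃ B))) = ¬1 = 0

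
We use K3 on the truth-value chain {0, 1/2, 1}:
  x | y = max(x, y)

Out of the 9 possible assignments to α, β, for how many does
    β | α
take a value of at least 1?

α = 0, β = 0 ↦ 0  <
α = 0, β = 1/2 ↦ 1/2  <
α = 0, β = 1 ↦ 1  ≥
α = 1/2, β = 0 ↦ 1/2  <
α = 1/2, β = 1/2 ↦ 1/2  <
α = 1/2, β = 1 ↦ 1  ≥
α = 1, β = 0 ↦ 1  ≥
α = 1, β = 1/2 ↦ 1  ≥
α = 1, β = 1 ↦ 1  ≥
So 5 of the 9 assignments meet the threshold.

5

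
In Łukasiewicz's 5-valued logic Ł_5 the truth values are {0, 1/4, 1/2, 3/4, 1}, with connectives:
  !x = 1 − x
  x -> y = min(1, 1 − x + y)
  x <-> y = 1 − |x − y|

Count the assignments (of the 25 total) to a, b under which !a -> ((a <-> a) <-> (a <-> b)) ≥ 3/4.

21

value 1: 19 assignments (counts)
value 3/4: 2 assignments (counts)
value 1/2: 2 assignments
value 1/4: 1 assignment
value 0: 1 assignment
So 21 of the 25 assignments meet the threshold.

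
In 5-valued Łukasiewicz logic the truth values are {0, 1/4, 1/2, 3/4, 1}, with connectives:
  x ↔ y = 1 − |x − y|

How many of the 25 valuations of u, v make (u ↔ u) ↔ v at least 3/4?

10

value 1: 5 assignments (counts)
value 3/4: 5 assignments (counts)
value 1/2: 5 assignments
value 1/4: 5 assignments
value 0: 5 assignments
So 10 of the 25 assignments meet the threshold.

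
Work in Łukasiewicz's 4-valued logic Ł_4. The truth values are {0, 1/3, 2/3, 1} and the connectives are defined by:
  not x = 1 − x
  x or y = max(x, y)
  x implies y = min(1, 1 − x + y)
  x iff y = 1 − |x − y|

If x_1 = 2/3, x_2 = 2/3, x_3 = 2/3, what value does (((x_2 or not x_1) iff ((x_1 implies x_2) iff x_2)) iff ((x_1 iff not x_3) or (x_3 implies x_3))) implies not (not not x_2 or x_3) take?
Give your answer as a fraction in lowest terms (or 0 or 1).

not x_1 = not 2/3 = 1/3
x_2 or not x_1 = 2/3 or 1/3 = 2/3
x_1 implies x_2 = 2/3 implies 2/3 = 1
(x_1 implies x_2) iff x_2 = 1 iff 2/3 = 2/3
(x_2 or not x_1) iff ((x_1 implies x_2) iff x_2) = 2/3 iff 2/3 = 1
not x_3 = not 2/3 = 1/3
x_1 iff not x_3 = 2/3 iff 1/3 = 2/3
x_3 implies x_3 = 2/3 implies 2/3 = 1
(x_1 iff not x_3) or (x_3 implies x_3) = 2/3 or 1 = 1
((x_2 or not x_1) iff ((x_1 implies x_2) iff x_2)) iff ((x_1 iff not x_3) or (x_3 implies x_3)) = 1 iff 1 = 1
not x_2 = not 2/3 = 1/3
not not x_2 = not 1/3 = 2/3
not not x_2 or x_3 = 2/3 or 2/3 = 2/3
not (not not x_2 or x_3) = not 2/3 = 1/3
(((x_2 or not x_1) iff ((x_1 implies x_2) iff x_2)) iff ((x_1 iff not x_3) or (x_3 implies x_3))) implies not (not not x_2 or x_3) = 1 implies 1/3 = 1/3

1/3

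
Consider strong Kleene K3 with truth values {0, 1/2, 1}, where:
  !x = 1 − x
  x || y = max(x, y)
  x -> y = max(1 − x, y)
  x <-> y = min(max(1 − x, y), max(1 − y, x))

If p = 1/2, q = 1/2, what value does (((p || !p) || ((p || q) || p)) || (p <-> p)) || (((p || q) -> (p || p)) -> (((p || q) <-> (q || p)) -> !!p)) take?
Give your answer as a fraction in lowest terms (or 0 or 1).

1/2

!p = !1/2 = 1/2
p || !p = 1/2 || 1/2 = 1/2
p || q = 1/2 || 1/2 = 1/2
(p || q) || p = 1/2 || 1/2 = 1/2
(p || !p) || ((p || q) || p) = 1/2 || 1/2 = 1/2
p <-> p = 1/2 <-> 1/2 = 1/2
((p || !p) || ((p || q) || p)) || (p <-> p) = 1/2 || 1/2 = 1/2
p || q = 1/2 || 1/2 = 1/2
p || p = 1/2 || 1/2 = 1/2
(p || q) -> (p || p) = 1/2 -> 1/2 = 1/2
p || q = 1/2 || 1/2 = 1/2
q || p = 1/2 || 1/2 = 1/2
(p || q) <-> (q || p) = 1/2 <-> 1/2 = 1/2
!p = !1/2 = 1/2
!!p = !1/2 = 1/2
((p || q) <-> (q || p)) -> !!p = 1/2 -> 1/2 = 1/2
((p || q) -> (p || p)) -> (((p || q) <-> (q || p)) -> !!p) = 1/2 -> 1/2 = 1/2
(((p || !p) || ((p || q) || p)) || (p <-> p)) || (((p || q) -> (p || p)) -> (((p || q) <-> (q || p)) -> !!p)) = 1/2 || 1/2 = 1/2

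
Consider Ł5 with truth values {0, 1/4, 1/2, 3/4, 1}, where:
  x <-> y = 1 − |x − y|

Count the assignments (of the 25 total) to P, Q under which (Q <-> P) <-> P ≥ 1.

7

value 1: 7 assignments (counts)
value 3/4: 7 assignments
value 1/2: 6 assignments
value 1/4: 3 assignments
value 0: 2 assignments
So 7 of the 25 assignments meet the threshold.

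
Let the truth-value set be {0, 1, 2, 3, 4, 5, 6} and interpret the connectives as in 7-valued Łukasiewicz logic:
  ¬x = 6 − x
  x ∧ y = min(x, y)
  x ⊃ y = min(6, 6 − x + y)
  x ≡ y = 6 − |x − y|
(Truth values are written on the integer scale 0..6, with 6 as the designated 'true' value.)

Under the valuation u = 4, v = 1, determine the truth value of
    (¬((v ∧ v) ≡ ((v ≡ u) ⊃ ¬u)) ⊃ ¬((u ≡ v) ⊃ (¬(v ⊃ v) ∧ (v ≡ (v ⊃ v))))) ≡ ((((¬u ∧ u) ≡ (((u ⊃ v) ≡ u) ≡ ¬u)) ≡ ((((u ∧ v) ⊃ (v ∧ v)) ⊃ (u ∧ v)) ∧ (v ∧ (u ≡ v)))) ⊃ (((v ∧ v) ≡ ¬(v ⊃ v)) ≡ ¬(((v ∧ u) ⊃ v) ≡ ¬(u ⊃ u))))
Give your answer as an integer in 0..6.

5

v ∧ v = 1 ∧ 1 = 1
v ≡ u = 1 ≡ 4 = 3
¬u = ¬4 = 2
(v ≡ u) ⊃ ¬u = 3 ⊃ 2 = 5
(v ∧ v) ≡ ((v ≡ u) ⊃ ¬u) = 1 ≡ 5 = 2
¬((v ∧ v) ≡ ((v ≡ u) ⊃ ¬u)) = ¬2 = 4
u ≡ v = 4 ≡ 1 = 3
v ⊃ v = 1 ⊃ 1 = 6
¬(v ⊃ v) = ¬6 = 0
v ⊃ v = 1 ⊃ 1 = 6
v ≡ (v ⊃ v) = 1 ≡ 6 = 1
¬(v ⊃ v) ∧ (v ≡ (v ⊃ v)) = 0 ∧ 1 = 0
(u ≡ v) ⊃ (¬(v ⊃ v) ∧ (v ≡ (v ⊃ v))) = 3 ⊃ 0 = 3
¬((u ≡ v) ⊃ (¬(v ⊃ v) ∧ (v ≡ (v ⊃ v)))) = ¬3 = 3
¬((v ∧ v) ≡ ((v ≡ u) ⊃ ¬u)) ⊃ ¬((u ≡ v) ⊃ (¬(v ⊃ v) ∧ (v ≡ (v ⊃ v)))) = 4 ⊃ 3 = 5
¬u = ¬4 = 2
¬u ∧ u = 2 ∧ 4 = 2
u ⊃ v = 4 ⊃ 1 = 3
(u ⊃ v) ≡ u = 3 ≡ 4 = 5
¬u = ¬4 = 2
((u ⊃ v) ≡ u) ≡ ¬u = 5 ≡ 2 = 3
(¬u ∧ u) ≡ (((u ⊃ v) ≡ u) ≡ ¬u) = 2 ≡ 3 = 5
u ∧ v = 4 ∧ 1 = 1
v ∧ v = 1 ∧ 1 = 1
(u ∧ v) ⊃ (v ∧ v) = 1 ⊃ 1 = 6
u ∧ v = 4 ∧ 1 = 1
((u ∧ v) ⊃ (v ∧ v)) ⊃ (u ∧ v) = 6 ⊃ 1 = 1
u ≡ v = 4 ≡ 1 = 3
v ∧ (u ≡ v) = 1 ∧ 3 = 1
(((u ∧ v) ⊃ (v ∧ v)) ⊃ (u ∧ v)) ∧ (v ∧ (u ≡ v)) = 1 ∧ 1 = 1
((¬u ∧ u) ≡ (((u ⊃ v) ≡ u) ≡ ¬u)) ≡ ((((u ∧ v) ⊃ (v ∧ v)) ⊃ (u ∧ v)) ∧ (v ∧ (u ≡ v))) = 5 ≡ 1 = 2
v ∧ v = 1 ∧ 1 = 1
v ⊃ v = 1 ⊃ 1 = 6
¬(v ⊃ v) = ¬6 = 0
(v ∧ v) ≡ ¬(v ⊃ v) = 1 ≡ 0 = 5
v ∧ u = 1 ∧ 4 = 1
(v ∧ u) ⊃ v = 1 ⊃ 1 = 6
u ⊃ u = 4 ⊃ 4 = 6
¬(u ⊃ u) = ¬6 = 0
((v ∧ u) ⊃ v) ≡ ¬(u ⊃ u) = 6 ≡ 0 = 0
¬(((v ∧ u) ⊃ v) ≡ ¬(u ⊃ u)) = ¬0 = 6
((v ∧ v) ≡ ¬(v ⊃ v)) ≡ ¬(((v ∧ u) ⊃ v) ≡ ¬(u ⊃ u)) = 5 ≡ 6 = 5
(((¬u ∧ u) ≡ (((u ⊃ v) ≡ u) ≡ ¬u)) ≡ ((((u ∧ v) ⊃ (v ∧ v)) ⊃ (u ∧ v)) ∧ (v ∧ (u ≡ v)))) ⊃ (((v ∧ v) ≡ ¬(v ⊃ v)) ≡ ¬(((v ∧ u) ⊃ v) ≡ ¬(u ⊃ u))) = 2 ⊃ 5 = 6
(¬((v ∧ v) ≡ ((v ≡ u) ⊃ ¬u)) ⊃ ¬((u ≡ v) ⊃ (¬(v ⊃ v) ∧ (v ≡ (v ⊃ v))))) ≡ ((((¬u ∧ u) ≡ (((u ⊃ v) ≡ u) ≡ ¬u)) ≡ ((((u ∧ v) ⊃ (v ∧ v)) ⊃ (u ∧ v)) ∧ (v ∧ (u ≡ v)))) ⊃ (((v ∧ v) ≡ ¬(v ⊃ v)) ≡ ¬(((v ∧ u) ⊃ v) ≡ ¬(u ⊃ u)))) = 5 ≡ 6 = 5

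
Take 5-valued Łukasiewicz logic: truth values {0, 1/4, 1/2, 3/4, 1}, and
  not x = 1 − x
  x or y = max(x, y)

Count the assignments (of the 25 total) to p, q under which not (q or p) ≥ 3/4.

value 1: 1 assignment (counts)
value 3/4: 3 assignments (counts)
value 1/2: 5 assignments
value 1/4: 7 assignments
value 0: 9 assignments
So 4 of the 25 assignments meet the threshold.

4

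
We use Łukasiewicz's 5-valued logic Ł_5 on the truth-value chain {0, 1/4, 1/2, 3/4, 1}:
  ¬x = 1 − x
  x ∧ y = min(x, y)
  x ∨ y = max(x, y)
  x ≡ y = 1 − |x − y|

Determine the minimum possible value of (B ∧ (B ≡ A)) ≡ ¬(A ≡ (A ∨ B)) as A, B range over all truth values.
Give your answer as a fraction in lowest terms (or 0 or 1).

Take A = 0, B = 1:
B ≡ A = 1 ≡ 0 = 0
B ∧ (B ≡ A) = 1 ∧ 0 = 0
A ∨ B = 0 ∨ 1 = 1
A ≡ (A ∨ B) = 0 ≡ 1 = 0
¬(A ≡ (A ∨ B)) = ¬0 = 1
(B ∧ (B ≡ A)) ≡ ¬(A ≡ (A ∨ B)) = 0 ≡ 1 = 0
No assignment yields a value below 0, so this is the minimum.

0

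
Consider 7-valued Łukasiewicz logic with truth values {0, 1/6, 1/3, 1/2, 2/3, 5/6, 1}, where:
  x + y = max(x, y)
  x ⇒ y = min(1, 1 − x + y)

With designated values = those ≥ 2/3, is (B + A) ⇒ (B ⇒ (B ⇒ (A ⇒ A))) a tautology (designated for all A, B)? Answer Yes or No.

Yes

At A = 5/6, B = 2/3, for instance:
B + A = 2/3 + 5/6 = 5/6
A ⇒ A = 5/6 ⇒ 5/6 = 1
B ⇒ (A ⇒ A) = 2/3 ⇒ 1 = 1
B ⇒ (B ⇒ (A ⇒ A)) = 2/3 ⇒ 1 = 1
(B + A) ⇒ (B ⇒ (B ⇒ (A ⇒ A))) = 5/6 ⇒ 1 = 1
and checking the remaining 48 assignments likewise gives ≥ 2/3 in every case.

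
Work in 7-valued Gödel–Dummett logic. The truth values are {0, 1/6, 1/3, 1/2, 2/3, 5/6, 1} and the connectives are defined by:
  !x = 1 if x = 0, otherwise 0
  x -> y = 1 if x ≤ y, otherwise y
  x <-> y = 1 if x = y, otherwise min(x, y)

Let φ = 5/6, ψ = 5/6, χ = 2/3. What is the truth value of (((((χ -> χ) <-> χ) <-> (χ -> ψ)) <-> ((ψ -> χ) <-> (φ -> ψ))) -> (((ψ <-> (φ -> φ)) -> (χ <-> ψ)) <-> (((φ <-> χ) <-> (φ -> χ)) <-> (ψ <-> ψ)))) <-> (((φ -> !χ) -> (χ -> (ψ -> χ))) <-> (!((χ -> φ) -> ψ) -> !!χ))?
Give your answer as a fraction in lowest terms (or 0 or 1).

χ -> χ = 2/3 -> 2/3 = 1
(χ -> χ) <-> χ = 1 <-> 2/3 = 2/3
χ -> ψ = 2/3 -> 5/6 = 1
((χ -> χ) <-> χ) <-> (χ -> ψ) = 2/3 <-> 1 = 2/3
ψ -> χ = 5/6 -> 2/3 = 2/3
φ -> ψ = 5/6 -> 5/6 = 1
(ψ -> χ) <-> (φ -> ψ) = 2/3 <-> 1 = 2/3
(((χ -> χ) <-> χ) <-> (χ -> ψ)) <-> ((ψ -> χ) <-> (φ -> ψ)) = 2/3 <-> 2/3 = 1
φ -> φ = 5/6 -> 5/6 = 1
ψ <-> (φ -> φ) = 5/6 <-> 1 = 5/6
χ <-> ψ = 2/3 <-> 5/6 = 2/3
(ψ <-> (φ -> φ)) -> (χ <-> ψ) = 5/6 -> 2/3 = 2/3
φ <-> χ = 5/6 <-> 2/3 = 2/3
φ -> χ = 5/6 -> 2/3 = 2/3
(φ <-> χ) <-> (φ -> χ) = 2/3 <-> 2/3 = 1
ψ <-> ψ = 5/6 <-> 5/6 = 1
((φ <-> χ) <-> (φ -> χ)) <-> (ψ <-> ψ) = 1 <-> 1 = 1
((ψ <-> (φ -> φ)) -> (χ <-> ψ)) <-> (((φ <-> χ) <-> (φ -> χ)) <-> (ψ <-> ψ)) = 2/3 <-> 1 = 2/3
((((χ -> χ) <-> χ) <-> (χ -> ψ)) <-> ((ψ -> χ) <-> (φ -> ψ))) -> (((ψ <-> (φ -> φ)) -> (χ <-> ψ)) <-> (((φ <-> χ) <-> (φ -> χ)) <-> (ψ <-> ψ))) = 1 -> 2/3 = 2/3
!χ = !2/3 = 0
φ -> !χ = 5/6 -> 0 = 0
ψ -> χ = 5/6 -> 2/3 = 2/3
χ -> (ψ -> χ) = 2/3 -> 2/3 = 1
(φ -> !χ) -> (χ -> (ψ -> χ)) = 0 -> 1 = 1
χ -> φ = 2/3 -> 5/6 = 1
(χ -> φ) -> ψ = 1 -> 5/6 = 5/6
!((χ -> φ) -> ψ) = !5/6 = 0
!χ = !2/3 = 0
!!χ = !0 = 1
!((χ -> φ) -> ψ) -> !!χ = 0 -> 1 = 1
((φ -> !χ) -> (χ -> (ψ -> χ))) <-> (!((χ -> φ) -> ψ) -> !!χ) = 1 <-> 1 = 1
(((((χ -> χ) <-> χ) <-> (χ -> ψ)) <-> ((ψ -> χ) <-> (φ -> ψ))) -> (((ψ <-> (φ -> φ)) -> (χ <-> ψ)) <-> (((φ <-> χ) <-> (φ -> χ)) <-> (ψ <-> ψ)))) <-> (((φ -> !χ) -> (χ -> (ψ -> χ))) <-> (!((χ -> φ) -> ψ) -> !!χ)) = 2/3 <-> 1 = 2/3

2/3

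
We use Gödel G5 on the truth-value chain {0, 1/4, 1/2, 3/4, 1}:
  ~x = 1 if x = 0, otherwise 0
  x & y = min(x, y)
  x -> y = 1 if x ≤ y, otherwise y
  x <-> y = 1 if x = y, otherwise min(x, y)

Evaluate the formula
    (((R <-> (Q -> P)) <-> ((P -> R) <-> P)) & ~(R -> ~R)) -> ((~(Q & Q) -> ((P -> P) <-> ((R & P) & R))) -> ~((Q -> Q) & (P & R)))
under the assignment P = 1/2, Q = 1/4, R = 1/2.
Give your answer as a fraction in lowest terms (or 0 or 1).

Q -> P = 1/4 -> 1/2 = 1
R <-> (Q -> P) = 1/2 <-> 1 = 1/2
P -> R = 1/2 -> 1/2 = 1
(P -> R) <-> P = 1 <-> 1/2 = 1/2
(R <-> (Q -> P)) <-> ((P -> R) <-> P) = 1/2 <-> 1/2 = 1
~R = ~1/2 = 0
R -> ~R = 1/2 -> 0 = 0
~(R -> ~R) = ~0 = 1
((R <-> (Q -> P)) <-> ((P -> R) <-> P)) & ~(R -> ~R) = 1 & 1 = 1
Q & Q = 1/4 & 1/4 = 1/4
~(Q & Q) = ~1/4 = 0
P -> P = 1/2 -> 1/2 = 1
R & P = 1/2 & 1/2 = 1/2
(R & P) & R = 1/2 & 1/2 = 1/2
(P -> P) <-> ((R & P) & R) = 1 <-> 1/2 = 1/2
~(Q & Q) -> ((P -> P) <-> ((R & P) & R)) = 0 -> 1/2 = 1
Q -> Q = 1/4 -> 1/4 = 1
P & R = 1/2 & 1/2 = 1/2
(Q -> Q) & (P & R) = 1 & 1/2 = 1/2
~((Q -> Q) & (P & R)) = ~1/2 = 0
(~(Q & Q) -> ((P -> P) <-> ((R & P) & R))) -> ~((Q -> Q) & (P & R)) = 1 -> 0 = 0
(((R <-> (Q -> P)) <-> ((P -> R) <-> P)) & ~(R -> ~R)) -> ((~(Q & Q) -> ((P -> P) <-> ((R & P) & R))) -> ~((Q -> Q) & (P & R))) = 1 -> 0 = 0

0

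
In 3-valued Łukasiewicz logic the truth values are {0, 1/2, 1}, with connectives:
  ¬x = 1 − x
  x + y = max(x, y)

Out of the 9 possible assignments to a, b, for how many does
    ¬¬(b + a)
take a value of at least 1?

5

a = 0, b = 0 ↦ 0  <
a = 0, b = 1/2 ↦ 1/2  <
a = 0, b = 1 ↦ 1  ≥
a = 1/2, b = 0 ↦ 1/2  <
a = 1/2, b = 1/2 ↦ 1/2  <
a = 1/2, b = 1 ↦ 1  ≥
a = 1, b = 0 ↦ 1  ≥
a = 1, b = 1/2 ↦ 1  ≥
a = 1, b = 1 ↦ 1  ≥
So 5 of the 9 assignments meet the threshold.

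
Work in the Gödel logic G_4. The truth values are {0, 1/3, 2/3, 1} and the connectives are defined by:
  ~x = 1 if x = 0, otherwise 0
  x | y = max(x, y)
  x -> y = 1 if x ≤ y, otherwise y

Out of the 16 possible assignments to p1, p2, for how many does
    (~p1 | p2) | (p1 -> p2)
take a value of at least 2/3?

p1 = 0, p2 = 0 ↦ 1  ≥
p1 = 0, p2 = 1/3 ↦ 1  ≥
p1 = 0, p2 = 2/3 ↦ 1  ≥
p1 = 0, p2 = 1 ↦ 1  ≥
p1 = 1/3, p2 = 0 ↦ 0  <
p1 = 1/3, p2 = 1/3 ↦ 1  ≥
p1 = 1/3, p2 = 2/3 ↦ 1  ≥
p1 = 1/3, p2 = 1 ↦ 1  ≥
p1 = 2/3, p2 = 0 ↦ 0  <
p1 = 2/3, p2 = 1/3 ↦ 1/3  <
p1 = 2/3, p2 = 2/3 ↦ 1  ≥
p1 = 2/3, p2 = 1 ↦ 1  ≥
p1 = 1, p2 = 0 ↦ 0  <
p1 = 1, p2 = 1/3 ↦ 1/3  <
p1 = 1, p2 = 2/3 ↦ 2/3  ≥
p1 = 1, p2 = 1 ↦ 1  ≥
So 11 of the 16 assignments meet the threshold.

11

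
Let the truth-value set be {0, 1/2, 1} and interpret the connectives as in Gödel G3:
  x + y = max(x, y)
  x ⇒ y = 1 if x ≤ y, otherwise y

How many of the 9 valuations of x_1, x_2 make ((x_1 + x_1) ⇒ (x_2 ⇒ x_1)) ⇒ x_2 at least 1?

x_1 = 0, x_2 = 0 ↦ 0  <
x_1 = 0, x_2 = 1/2 ↦ 1/2  <
x_1 = 0, x_2 = 1 ↦ 1  ≥
x_1 = 1/2, x_2 = 0 ↦ 0  <
x_1 = 1/2, x_2 = 1/2 ↦ 1/2  <
x_1 = 1/2, x_2 = 1 ↦ 1  ≥
x_1 = 1, x_2 = 0 ↦ 0  <
x_1 = 1, x_2 = 1/2 ↦ 1/2  <
x_1 = 1, x_2 = 1 ↦ 1  ≥
So 3 of the 9 assignments meet the threshold.

3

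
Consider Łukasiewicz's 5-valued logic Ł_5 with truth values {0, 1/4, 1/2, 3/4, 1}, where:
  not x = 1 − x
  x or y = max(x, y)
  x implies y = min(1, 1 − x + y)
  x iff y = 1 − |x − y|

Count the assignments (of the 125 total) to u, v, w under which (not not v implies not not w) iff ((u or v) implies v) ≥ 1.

value 1: 39 assignments (counts)
value 3/4: 32 assignments
value 1/2: 26 assignments
value 1/4: 18 assignments
value 0: 10 assignments
So 39 of the 125 assignments meet the threshold.

39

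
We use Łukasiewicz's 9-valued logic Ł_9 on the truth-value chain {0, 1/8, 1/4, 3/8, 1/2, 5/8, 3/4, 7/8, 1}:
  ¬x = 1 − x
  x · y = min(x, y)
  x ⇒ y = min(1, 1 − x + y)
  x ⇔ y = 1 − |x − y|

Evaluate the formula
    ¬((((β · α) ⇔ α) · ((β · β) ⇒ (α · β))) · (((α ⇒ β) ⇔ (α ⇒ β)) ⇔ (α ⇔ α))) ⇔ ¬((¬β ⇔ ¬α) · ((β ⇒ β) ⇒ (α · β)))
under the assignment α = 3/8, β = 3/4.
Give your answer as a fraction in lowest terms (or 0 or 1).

β · α = 3/4 · 3/8 = 3/8
(β · α) ⇔ α = 3/8 ⇔ 3/8 = 1
β · β = 3/4 · 3/4 = 3/4
α · β = 3/8 · 3/4 = 3/8
(β · β) ⇒ (α · β) = 3/4 ⇒ 3/8 = 5/8
((β · α) ⇔ α) · ((β · β) ⇒ (α · β)) = 1 · 5/8 = 5/8
α ⇒ β = 3/8 ⇒ 3/4 = 1
α ⇒ β = 3/8 ⇒ 3/4 = 1
(α ⇒ β) ⇔ (α ⇒ β) = 1 ⇔ 1 = 1
α ⇔ α = 3/8 ⇔ 3/8 = 1
((α ⇒ β) ⇔ (α ⇒ β)) ⇔ (α ⇔ α) = 1 ⇔ 1 = 1
(((β · α) ⇔ α) · ((β · β) ⇒ (α · β))) · (((α ⇒ β) ⇔ (α ⇒ β)) ⇔ (α ⇔ α)) = 5/8 · 1 = 5/8
¬((((β · α) ⇔ α) · ((β · β) ⇒ (α · β))) · (((α ⇒ β) ⇔ (α ⇒ β)) ⇔ (α ⇔ α))) = ¬5/8 = 3/8
¬β = ¬3/4 = 1/4
¬α = ¬3/8 = 5/8
¬β ⇔ ¬α = 1/4 ⇔ 5/8 = 5/8
β ⇒ β = 3/4 ⇒ 3/4 = 1
α · β = 3/8 · 3/4 = 3/8
(β ⇒ β) ⇒ (α · β) = 1 ⇒ 3/8 = 3/8
(¬β ⇔ ¬α) · ((β ⇒ β) ⇒ (α · β)) = 5/8 · 3/8 = 3/8
¬((¬β ⇔ ¬α) · ((β ⇒ β) ⇒ (α · β))) = ¬3/8 = 5/8
¬((((β · α) ⇔ α) · ((β · β) ⇒ (α · β))) · (((α ⇒ β) ⇔ (α ⇒ β)) ⇔ (α ⇔ α))) ⇔ ¬((¬β ⇔ ¬α) · ((β ⇒ β) ⇒ (α · β))) = 3/8 ⇔ 5/8 = 3/4

3/4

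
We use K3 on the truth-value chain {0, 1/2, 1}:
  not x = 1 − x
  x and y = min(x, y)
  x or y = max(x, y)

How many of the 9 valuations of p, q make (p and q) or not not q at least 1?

3

p = 0, q = 0 ↦ 0  <
p = 0, q = 1/2 ↦ 1/2  <
p = 0, q = 1 ↦ 1  ≥
p = 1/2, q = 0 ↦ 0  <
p = 1/2, q = 1/2 ↦ 1/2  <
p = 1/2, q = 1 ↦ 1  ≥
p = 1, q = 0 ↦ 0  <
p = 1, q = 1/2 ↦ 1/2  <
p = 1, q = 1 ↦ 1  ≥
So 3 of the 9 assignments meet the threshold.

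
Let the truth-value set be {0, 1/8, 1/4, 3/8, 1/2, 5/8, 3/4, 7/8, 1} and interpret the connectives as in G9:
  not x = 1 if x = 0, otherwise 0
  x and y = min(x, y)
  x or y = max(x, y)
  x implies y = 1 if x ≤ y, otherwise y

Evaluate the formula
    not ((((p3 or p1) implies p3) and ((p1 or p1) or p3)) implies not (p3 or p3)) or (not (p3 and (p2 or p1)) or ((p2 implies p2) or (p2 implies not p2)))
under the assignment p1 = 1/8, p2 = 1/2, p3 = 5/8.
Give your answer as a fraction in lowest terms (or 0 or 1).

p3 or p1 = 5/8 or 1/8 = 5/8
(p3 or p1) implies p3 = 5/8 implies 5/8 = 1
p1 or p1 = 1/8 or 1/8 = 1/8
(p1 or p1) or p3 = 1/8 or 5/8 = 5/8
((p3 or p1) implies p3) and ((p1 or p1) or p3) = 1 and 5/8 = 5/8
p3 or p3 = 5/8 or 5/8 = 5/8
not (p3 or p3) = not 5/8 = 0
(((p3 or p1) implies p3) and ((p1 or p1) or p3)) implies not (p3 or p3) = 5/8 implies 0 = 0
not ((((p3 or p1) implies p3) and ((p1 or p1) or p3)) implies not (p3 or p3)) = not 0 = 1
p2 or p1 = 1/2 or 1/8 = 1/2
p3 and (p2 or p1) = 5/8 and 1/2 = 1/2
not (p3 and (p2 or p1)) = not 1/2 = 0
p2 implies p2 = 1/2 implies 1/2 = 1
not p2 = not 1/2 = 0
p2 implies not p2 = 1/2 implies 0 = 0
(p2 implies p2) or (p2 implies not p2) = 1 or 0 = 1
not (p3 and (p2 or p1)) or ((p2 implies p2) or (p2 implies not p2)) = 0 or 1 = 1
not ((((p3 or p1) implies p3) and ((p1 or p1) or p3)) implies not (p3 or p3)) or (not (p3 and (p2 or p1)) or ((p2 implies p2) or (p2 implies not p2))) = 1 or 1 = 1

1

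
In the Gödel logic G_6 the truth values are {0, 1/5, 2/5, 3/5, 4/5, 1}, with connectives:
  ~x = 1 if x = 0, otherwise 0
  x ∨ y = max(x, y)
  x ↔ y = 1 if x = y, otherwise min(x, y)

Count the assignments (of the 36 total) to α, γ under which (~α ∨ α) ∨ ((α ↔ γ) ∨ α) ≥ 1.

value 1: 16 assignments (counts)
value 4/5: 5 assignments
value 3/5: 5 assignments
value 2/5: 5 assignments
value 1/5: 5 assignments
So 16 of the 36 assignments meet the threshold.

16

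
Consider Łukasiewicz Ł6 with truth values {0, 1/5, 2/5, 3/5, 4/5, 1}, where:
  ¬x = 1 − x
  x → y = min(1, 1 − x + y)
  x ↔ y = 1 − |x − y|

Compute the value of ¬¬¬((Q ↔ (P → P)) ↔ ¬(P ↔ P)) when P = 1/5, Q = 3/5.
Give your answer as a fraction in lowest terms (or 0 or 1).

3/5

P → P = 1/5 → 1/5 = 1
Q ↔ (P → P) = 3/5 ↔ 1 = 3/5
P ↔ P = 1/5 ↔ 1/5 = 1
¬(P ↔ P) = ¬1 = 0
(Q ↔ (P → P)) ↔ ¬(P ↔ P) = 3/5 ↔ 0 = 2/5
¬((Q ↔ (P → P)) ↔ ¬(P ↔ P)) = ¬2/5 = 3/5
¬¬((Q ↔ (P → P)) ↔ ¬(P ↔ P)) = ¬3/5 = 2/5
¬¬¬((Q ↔ (P → P)) ↔ ¬(P ↔ P)) = ¬2/5 = 3/5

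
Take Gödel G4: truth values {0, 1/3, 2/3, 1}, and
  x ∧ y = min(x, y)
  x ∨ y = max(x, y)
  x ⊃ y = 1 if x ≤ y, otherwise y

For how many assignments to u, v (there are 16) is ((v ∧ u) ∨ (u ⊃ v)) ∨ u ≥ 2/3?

15

u = 0, v = 0 ↦ 1  ≥
u = 0, v = 1/3 ↦ 1  ≥
u = 0, v = 2/3 ↦ 1  ≥
u = 0, v = 1 ↦ 1  ≥
u = 1/3, v = 0 ↦ 1/3  <
u = 1/3, v = 1/3 ↦ 1  ≥
u = 1/3, v = 2/3 ↦ 1  ≥
u = 1/3, v = 1 ↦ 1  ≥
u = 2/3, v = 0 ↦ 2/3  ≥
u = 2/3, v = 1/3 ↦ 2/3  ≥
u = 2/3, v = 2/3 ↦ 1  ≥
u = 2/3, v = 1 ↦ 1  ≥
u = 1, v = 0 ↦ 1  ≥
u = 1, v = 1/3 ↦ 1  ≥
u = 1, v = 2/3 ↦ 1  ≥
u = 1, v = 1 ↦ 1  ≥
So 15 of the 16 assignments meet the threshold.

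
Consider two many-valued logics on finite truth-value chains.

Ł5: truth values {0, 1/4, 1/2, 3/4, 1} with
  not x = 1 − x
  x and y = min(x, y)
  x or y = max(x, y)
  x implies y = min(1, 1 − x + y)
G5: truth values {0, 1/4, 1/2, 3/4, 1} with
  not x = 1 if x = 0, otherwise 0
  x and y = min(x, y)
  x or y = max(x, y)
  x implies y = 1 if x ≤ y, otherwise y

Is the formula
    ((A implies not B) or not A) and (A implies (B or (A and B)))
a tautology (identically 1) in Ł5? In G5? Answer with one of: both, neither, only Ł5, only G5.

In Ł5: at A = 1/4, B = 0 the value is 3/4 — not a tautology.
In G5: at A = 1/4, B = 0 the value is 0 — not a tautology.

neither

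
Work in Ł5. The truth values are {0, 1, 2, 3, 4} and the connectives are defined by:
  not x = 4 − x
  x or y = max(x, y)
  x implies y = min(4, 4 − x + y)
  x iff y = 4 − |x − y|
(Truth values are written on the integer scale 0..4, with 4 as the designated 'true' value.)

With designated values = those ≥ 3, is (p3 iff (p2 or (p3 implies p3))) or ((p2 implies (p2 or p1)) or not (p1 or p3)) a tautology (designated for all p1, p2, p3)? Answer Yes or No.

At p1 = 4, p2 = 1, p3 = 2, for instance:
p3 implies p3 = 2 implies 2 = 4
p2 or (p3 implies p3) = 1 or 4 = 4
p3 iff (p2 or (p3 implies p3)) = 2 iff 4 = 2
p2 or p1 = 1 or 4 = 4
p2 implies (p2 or p1) = 1 implies 4 = 4
p1 or p3 = 4 or 2 = 4
not (p1 or p3) = not 4 = 0
(p2 implies (p2 or p1)) or not (p1 or p3) = 4 or 0 = 4
(p3 iff (p2 or (p3 implies p3))) or ((p2 implies (p2 or p1)) or not (p1 or p3)) = 2 or 4 = 4
and checking the remaining 124 assignments likewise gives ≥ 3 in every case.

Yes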